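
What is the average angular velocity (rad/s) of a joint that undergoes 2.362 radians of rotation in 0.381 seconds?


omega = delta_theta / delta_t
omega = 2.362 / 0.381
omega = 6.1995


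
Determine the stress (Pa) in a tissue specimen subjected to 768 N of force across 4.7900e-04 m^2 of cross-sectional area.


stress = F / A
stress = 768 / 4.7900e-04
stress = 1.6033e+06


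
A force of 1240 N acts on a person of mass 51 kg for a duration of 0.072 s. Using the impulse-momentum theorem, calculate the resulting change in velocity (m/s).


J = F * dt = 1240 * 0.072 = 89.2800 N*s
delta_v = J / m
delta_v = 89.2800 / 51
delta_v = 1.7506


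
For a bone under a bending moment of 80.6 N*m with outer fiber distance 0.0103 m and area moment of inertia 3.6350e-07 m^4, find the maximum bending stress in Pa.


sigma = M * c / I
sigma = 80.6 * 0.0103 / 3.6350e-07
M * c = 0.8302
sigma = 2.2839e+06


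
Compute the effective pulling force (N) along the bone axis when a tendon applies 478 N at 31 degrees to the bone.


F_eff = F_tendon * cos(theta)
theta = 31 deg = 0.5411 rad
cos(theta) = 0.8572
F_eff = 478 * 0.8572
F_eff = 409.7260


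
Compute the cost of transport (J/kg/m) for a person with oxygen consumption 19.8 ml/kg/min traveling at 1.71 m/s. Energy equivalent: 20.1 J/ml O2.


Power per kg = VO2 * 20.1 / 60
Power per kg = 19.8 * 20.1 / 60 = 6.6330 W/kg
Cost = power_per_kg / speed
Cost = 6.6330 / 1.71
Cost = 3.8789


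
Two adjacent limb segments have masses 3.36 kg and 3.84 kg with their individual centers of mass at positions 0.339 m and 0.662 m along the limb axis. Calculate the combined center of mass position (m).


COM = (m1*x1 + m2*x2) / (m1 + m2)
COM = (3.36*0.339 + 3.84*0.662) / (3.36 + 3.84)
Numerator = 3.6811
Denominator = 7.2000
COM = 0.5113


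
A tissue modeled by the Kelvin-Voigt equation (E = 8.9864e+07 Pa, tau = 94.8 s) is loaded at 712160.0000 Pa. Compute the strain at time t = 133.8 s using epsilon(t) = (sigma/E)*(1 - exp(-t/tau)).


epsilon(t) = (sigma/E) * (1 - exp(-t/tau))
sigma/E = 712160.0000 / 8.9864e+07 = 0.0079
exp(-t/tau) = exp(-133.8 / 94.8) = 0.2438
epsilon = 0.0079 * (1 - 0.2438)
epsilon = 0.0060


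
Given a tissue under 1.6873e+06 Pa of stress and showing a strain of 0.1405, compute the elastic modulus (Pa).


E = stress / strain
E = 1.6873e+06 / 0.1405
E = 1.2009e+07


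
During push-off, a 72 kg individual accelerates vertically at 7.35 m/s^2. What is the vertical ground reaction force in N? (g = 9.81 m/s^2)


GRF = m * (g + a)
GRF = 72 * (9.81 + 7.35)
GRF = 72 * 17.1600
GRF = 1235.5200


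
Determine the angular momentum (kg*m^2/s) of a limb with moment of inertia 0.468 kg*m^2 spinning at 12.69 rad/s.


L = I * omega
L = 0.468 * 12.69
L = 5.9389


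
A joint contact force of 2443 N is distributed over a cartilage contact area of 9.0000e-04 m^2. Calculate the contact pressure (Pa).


P = F / A
P = 2443 / 9.0000e-04
P = 2.7144e+06


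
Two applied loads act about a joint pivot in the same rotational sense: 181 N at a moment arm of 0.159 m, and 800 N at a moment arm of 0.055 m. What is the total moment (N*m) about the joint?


M = F1 * d1 + F2 * d2
M = 181 * 0.159 + 800 * 0.055
M = 28.7790 + 44.0000
M = 72.7790


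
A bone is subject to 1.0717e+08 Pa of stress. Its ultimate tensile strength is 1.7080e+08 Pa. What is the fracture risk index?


FRI = applied / ultimate
FRI = 1.0717e+08 / 1.7080e+08
FRI = 0.6275


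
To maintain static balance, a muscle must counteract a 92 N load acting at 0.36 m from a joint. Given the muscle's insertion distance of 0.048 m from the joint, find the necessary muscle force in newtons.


F_muscle = W * d_load / d_muscle
F_muscle = 92 * 0.36 / 0.048
Numerator = 33.1200
F_muscle = 690.0000


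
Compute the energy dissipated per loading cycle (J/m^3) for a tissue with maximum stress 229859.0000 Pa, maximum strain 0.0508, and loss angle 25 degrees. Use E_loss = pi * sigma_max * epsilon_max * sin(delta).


E_loss = pi * sigma_max * epsilon_max * sin(delta)
delta = 25 deg = 0.4363 rad
sin(delta) = 0.4226
E_loss = pi * 229859.0000 * 0.0508 * 0.4226
E_loss = 15503.2717


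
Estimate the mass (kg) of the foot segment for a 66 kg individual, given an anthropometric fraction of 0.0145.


m_segment = body_mass * fraction
m_segment = 66 * 0.0145
m_segment = 0.9570


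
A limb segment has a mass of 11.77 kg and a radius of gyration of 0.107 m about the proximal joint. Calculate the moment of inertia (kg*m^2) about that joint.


I = m * k^2
I = 11.77 * 0.107^2
k^2 = 0.0114
I = 0.1348


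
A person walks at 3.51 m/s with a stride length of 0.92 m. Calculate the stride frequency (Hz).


f = v / stride_length
f = 3.51 / 0.92
f = 3.8152


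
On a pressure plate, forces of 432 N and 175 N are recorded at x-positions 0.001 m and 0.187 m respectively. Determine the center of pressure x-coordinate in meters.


COP_x = (F1*x1 + F2*x2) / (F1 + F2)
COP_x = (432*0.001 + 175*0.187) / (432 + 175)
Numerator = 33.1570
Denominator = 607
COP_x = 0.0546


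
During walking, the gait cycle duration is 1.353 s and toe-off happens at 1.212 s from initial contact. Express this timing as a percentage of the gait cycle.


pct = (event_time / cycle_time) * 100
pct = (1.212 / 1.353) * 100
ratio = 0.8958
pct = 89.5787


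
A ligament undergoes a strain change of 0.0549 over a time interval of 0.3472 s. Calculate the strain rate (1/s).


strain_rate = delta_strain / delta_t
strain_rate = 0.0549 / 0.3472
strain_rate = 0.1581


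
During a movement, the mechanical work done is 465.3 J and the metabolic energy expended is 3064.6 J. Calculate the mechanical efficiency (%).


eta = (W_mech / E_meta) * 100
eta = (465.3 / 3064.6) * 100
ratio = 0.1518
eta = 15.1831


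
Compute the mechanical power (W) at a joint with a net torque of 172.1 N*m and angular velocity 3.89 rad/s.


P = M * omega
P = 172.1 * 3.89
P = 669.4690


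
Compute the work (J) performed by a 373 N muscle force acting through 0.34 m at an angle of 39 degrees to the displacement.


W = F * d * cos(theta)
theta = 39 deg = 0.6807 rad
cos(theta) = 0.7771
W = 373 * 0.34 * 0.7771
W = 98.5577


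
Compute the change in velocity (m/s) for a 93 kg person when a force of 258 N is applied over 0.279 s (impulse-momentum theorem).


J = F * dt = 258 * 0.279 = 71.9820 N*s
delta_v = J / m
delta_v = 71.9820 / 93
delta_v = 0.7740


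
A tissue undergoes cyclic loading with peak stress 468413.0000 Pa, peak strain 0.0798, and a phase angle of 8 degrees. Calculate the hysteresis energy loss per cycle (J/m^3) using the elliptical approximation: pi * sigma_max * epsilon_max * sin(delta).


E_loss = pi * sigma_max * epsilon_max * sin(delta)
delta = 8 deg = 0.1396 rad
sin(delta) = 0.1392
E_loss = pi * 468413.0000 * 0.0798 * 0.1392
E_loss = 16343.1967


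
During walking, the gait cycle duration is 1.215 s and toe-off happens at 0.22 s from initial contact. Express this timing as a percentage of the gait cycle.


pct = (event_time / cycle_time) * 100
pct = (0.22 / 1.215) * 100
ratio = 0.1811
pct = 18.1070


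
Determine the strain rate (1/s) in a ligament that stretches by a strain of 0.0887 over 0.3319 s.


strain_rate = delta_strain / delta_t
strain_rate = 0.0887 / 0.3319
strain_rate = 0.2672


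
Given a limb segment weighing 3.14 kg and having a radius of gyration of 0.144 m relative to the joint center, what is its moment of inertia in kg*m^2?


I = m * k^2
I = 3.14 * 0.144^2
k^2 = 0.0207
I = 0.0651


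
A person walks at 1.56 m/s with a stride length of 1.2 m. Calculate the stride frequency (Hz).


f = v / stride_length
f = 1.56 / 1.2
f = 1.3000


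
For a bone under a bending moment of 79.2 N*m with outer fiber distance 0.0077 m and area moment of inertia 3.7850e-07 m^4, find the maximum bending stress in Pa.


sigma = M * c / I
sigma = 79.2 * 0.0077 / 3.7850e-07
M * c = 0.6098
sigma = 1.6112e+06


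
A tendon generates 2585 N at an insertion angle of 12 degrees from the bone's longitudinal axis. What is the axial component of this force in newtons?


F_eff = F_tendon * cos(theta)
theta = 12 deg = 0.2094 rad
cos(theta) = 0.9781
F_eff = 2585 * 0.9781
F_eff = 2528.5115


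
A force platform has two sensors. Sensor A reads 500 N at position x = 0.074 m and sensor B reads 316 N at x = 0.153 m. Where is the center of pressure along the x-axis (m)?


COP_x = (F1*x1 + F2*x2) / (F1 + F2)
COP_x = (500*0.074 + 316*0.153) / (500 + 316)
Numerator = 85.3480
Denominator = 816
COP_x = 0.1046


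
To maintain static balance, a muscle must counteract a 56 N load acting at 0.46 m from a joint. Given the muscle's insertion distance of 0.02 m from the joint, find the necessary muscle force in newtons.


F_muscle = W * d_load / d_muscle
F_muscle = 56 * 0.46 / 0.02
Numerator = 25.7600
F_muscle = 1288.0000


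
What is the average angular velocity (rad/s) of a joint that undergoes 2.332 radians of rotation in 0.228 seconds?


omega = delta_theta / delta_t
omega = 2.332 / 0.228
omega = 10.2281


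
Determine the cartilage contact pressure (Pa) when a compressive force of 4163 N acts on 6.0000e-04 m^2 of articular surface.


P = F / A
P = 4163 / 6.0000e-04
P = 6.9383e+06


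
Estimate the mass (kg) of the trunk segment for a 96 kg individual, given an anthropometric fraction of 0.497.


m_segment = body_mass * fraction
m_segment = 96 * 0.497
m_segment = 47.7120


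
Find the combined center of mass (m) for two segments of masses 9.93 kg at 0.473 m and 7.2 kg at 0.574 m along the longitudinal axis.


COM = (m1*x1 + m2*x2) / (m1 + m2)
COM = (9.93*0.473 + 7.2*0.574) / (9.93 + 7.2)
Numerator = 8.8297
Denominator = 17.1300
COM = 0.5155


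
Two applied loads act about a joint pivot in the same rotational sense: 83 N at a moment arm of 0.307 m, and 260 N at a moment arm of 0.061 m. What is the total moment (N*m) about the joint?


M = F1 * d1 + F2 * d2
M = 83 * 0.307 + 260 * 0.061
M = 25.4810 + 15.8600
M = 41.3410


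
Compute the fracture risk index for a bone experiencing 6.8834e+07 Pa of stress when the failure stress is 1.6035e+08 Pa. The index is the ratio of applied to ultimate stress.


FRI = applied / ultimate
FRI = 6.8834e+07 / 1.6035e+08
FRI = 0.4293


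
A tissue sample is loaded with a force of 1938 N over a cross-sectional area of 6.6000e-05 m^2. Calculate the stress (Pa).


stress = F / A
stress = 1938 / 6.6000e-05
stress = 2.9364e+07


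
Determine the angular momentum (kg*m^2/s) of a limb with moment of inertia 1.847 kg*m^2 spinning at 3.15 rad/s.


L = I * omega
L = 1.847 * 3.15
L = 5.8180


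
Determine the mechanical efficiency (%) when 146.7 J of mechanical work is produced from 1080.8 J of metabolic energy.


eta = (W_mech / E_meta) * 100
eta = (146.7 / 1080.8) * 100
ratio = 0.1357
eta = 13.5733


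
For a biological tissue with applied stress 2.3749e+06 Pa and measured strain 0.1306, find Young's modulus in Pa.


E = stress / strain
E = 2.3749e+06 / 0.1306
E = 1.8185e+07


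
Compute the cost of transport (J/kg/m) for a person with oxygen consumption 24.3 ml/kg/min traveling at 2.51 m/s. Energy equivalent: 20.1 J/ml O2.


Power per kg = VO2 * 20.1 / 60
Power per kg = 24.3 * 20.1 / 60 = 8.1405 W/kg
Cost = power_per_kg / speed
Cost = 8.1405 / 2.51
Cost = 3.2432


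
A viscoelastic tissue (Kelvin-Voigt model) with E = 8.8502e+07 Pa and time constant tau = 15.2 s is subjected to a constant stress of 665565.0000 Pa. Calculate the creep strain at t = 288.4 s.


epsilon(t) = (sigma/E) * (1 - exp(-t/tau))
sigma/E = 665565.0000 / 8.8502e+07 = 0.0075
exp(-t/tau) = exp(-288.4 / 15.2) = 5.7522e-09
epsilon = 0.0075 * (1 - 5.7522e-09)
epsilon = 0.0075


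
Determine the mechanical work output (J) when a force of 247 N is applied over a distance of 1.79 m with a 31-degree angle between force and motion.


W = F * d * cos(theta)
theta = 31 deg = 0.5411 rad
cos(theta) = 0.8572
W = 247 * 1.79 * 0.8572
W = 378.9794


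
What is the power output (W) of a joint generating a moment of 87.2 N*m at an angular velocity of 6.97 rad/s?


P = M * omega
P = 87.2 * 6.97
P = 607.7840


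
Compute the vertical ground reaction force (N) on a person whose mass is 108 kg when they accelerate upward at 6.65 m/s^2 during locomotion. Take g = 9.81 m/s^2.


GRF = m * (g + a)
GRF = 108 * (9.81 + 6.65)
GRF = 108 * 16.4600
GRF = 1777.6800


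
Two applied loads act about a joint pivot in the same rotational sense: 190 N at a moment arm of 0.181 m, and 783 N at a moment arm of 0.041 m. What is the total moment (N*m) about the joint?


M = F1 * d1 + F2 * d2
M = 190 * 0.181 + 783 * 0.041
M = 34.3900 + 32.1030
M = 66.4930


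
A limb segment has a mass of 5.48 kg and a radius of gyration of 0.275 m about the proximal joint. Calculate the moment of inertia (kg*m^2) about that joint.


I = m * k^2
I = 5.48 * 0.275^2
k^2 = 0.0756
I = 0.4144


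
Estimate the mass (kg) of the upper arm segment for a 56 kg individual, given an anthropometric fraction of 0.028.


m_segment = body_mass * fraction
m_segment = 56 * 0.028
m_segment = 1.5680


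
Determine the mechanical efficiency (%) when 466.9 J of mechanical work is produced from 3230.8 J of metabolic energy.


eta = (W_mech / E_meta) * 100
eta = (466.9 / 3230.8) * 100
ratio = 0.1445
eta = 14.4515


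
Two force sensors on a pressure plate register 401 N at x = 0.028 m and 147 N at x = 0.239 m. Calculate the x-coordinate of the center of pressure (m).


COP_x = (F1*x1 + F2*x2) / (F1 + F2)
COP_x = (401*0.028 + 147*0.239) / (401 + 147)
Numerator = 46.3610
Denominator = 548
COP_x = 0.0846


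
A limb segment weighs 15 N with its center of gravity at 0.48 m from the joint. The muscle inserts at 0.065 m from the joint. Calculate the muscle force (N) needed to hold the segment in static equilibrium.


F_muscle = W * d_load / d_muscle
F_muscle = 15 * 0.48 / 0.065
Numerator = 7.2000
F_muscle = 110.7692


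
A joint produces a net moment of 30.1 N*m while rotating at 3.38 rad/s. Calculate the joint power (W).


P = M * omega
P = 30.1 * 3.38
P = 101.7380


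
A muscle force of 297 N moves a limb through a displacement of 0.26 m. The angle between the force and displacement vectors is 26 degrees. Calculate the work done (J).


W = F * d * cos(theta)
theta = 26 deg = 0.4538 rad
cos(theta) = 0.8988
W = 297 * 0.26 * 0.8988
W = 69.4049


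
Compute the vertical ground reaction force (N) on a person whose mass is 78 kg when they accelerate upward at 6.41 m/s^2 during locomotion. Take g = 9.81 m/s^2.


GRF = m * (g + a)
GRF = 78 * (9.81 + 6.41)
GRF = 78 * 16.2200
GRF = 1265.1600


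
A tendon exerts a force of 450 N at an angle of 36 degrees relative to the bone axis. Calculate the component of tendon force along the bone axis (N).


F_eff = F_tendon * cos(theta)
theta = 36 deg = 0.6283 rad
cos(theta) = 0.8090
F_eff = 450 * 0.8090
F_eff = 364.0576


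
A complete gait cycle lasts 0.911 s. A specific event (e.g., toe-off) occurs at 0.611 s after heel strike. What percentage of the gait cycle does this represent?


pct = (event_time / cycle_time) * 100
pct = (0.611 / 0.911) * 100
ratio = 0.6707
pct = 67.0692


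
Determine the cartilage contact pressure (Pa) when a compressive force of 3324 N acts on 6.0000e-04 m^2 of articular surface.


P = F / A
P = 3324 / 6.0000e-04
P = 5.5400e+06


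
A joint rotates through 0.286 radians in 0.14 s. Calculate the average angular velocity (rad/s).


omega = delta_theta / delta_t
omega = 0.286 / 0.14
omega = 2.0429


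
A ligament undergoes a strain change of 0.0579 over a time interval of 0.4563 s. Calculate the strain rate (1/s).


strain_rate = delta_strain / delta_t
strain_rate = 0.0579 / 0.4563
strain_rate = 0.1269


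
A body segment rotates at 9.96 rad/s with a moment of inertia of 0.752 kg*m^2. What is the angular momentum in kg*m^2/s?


L = I * omega
L = 0.752 * 9.96
L = 7.4899


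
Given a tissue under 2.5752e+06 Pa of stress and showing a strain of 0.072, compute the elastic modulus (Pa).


E = stress / strain
E = 2.5752e+06 / 0.072
E = 3.5767e+07


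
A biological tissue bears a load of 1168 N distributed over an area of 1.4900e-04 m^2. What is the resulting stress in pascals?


stress = F / A
stress = 1168 / 1.4900e-04
stress = 7.8389e+06


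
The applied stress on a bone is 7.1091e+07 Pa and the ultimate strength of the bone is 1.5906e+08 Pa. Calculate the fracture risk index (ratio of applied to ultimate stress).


FRI = applied / ultimate
FRI = 7.1091e+07 / 1.5906e+08
FRI = 0.4469


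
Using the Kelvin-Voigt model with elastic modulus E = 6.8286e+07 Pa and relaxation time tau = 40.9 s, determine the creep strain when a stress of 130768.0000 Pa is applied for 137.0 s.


epsilon(t) = (sigma/E) * (1 - exp(-t/tau))
sigma/E = 130768.0000 / 6.8286e+07 = 0.0019
exp(-t/tau) = exp(-137.0 / 40.9) = 0.0351
epsilon = 0.0019 * (1 - 0.0351)
epsilon = 0.0018


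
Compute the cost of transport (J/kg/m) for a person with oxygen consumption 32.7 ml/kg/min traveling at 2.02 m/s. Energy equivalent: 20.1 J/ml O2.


Power per kg = VO2 * 20.1 / 60
Power per kg = 32.7 * 20.1 / 60 = 10.9545 W/kg
Cost = power_per_kg / speed
Cost = 10.9545 / 2.02
Cost = 5.4230


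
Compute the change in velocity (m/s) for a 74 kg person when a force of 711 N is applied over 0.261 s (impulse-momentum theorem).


J = F * dt = 711 * 0.261 = 185.5710 N*s
delta_v = J / m
delta_v = 185.5710 / 74
delta_v = 2.5077


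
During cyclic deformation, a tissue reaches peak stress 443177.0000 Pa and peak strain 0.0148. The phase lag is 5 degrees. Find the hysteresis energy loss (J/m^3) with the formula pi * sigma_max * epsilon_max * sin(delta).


E_loss = pi * sigma_max * epsilon_max * sin(delta)
delta = 5 deg = 0.0873 rad
sin(delta) = 0.0872
E_loss = pi * 443177.0000 * 0.0148 * 0.0872
E_loss = 1795.9110


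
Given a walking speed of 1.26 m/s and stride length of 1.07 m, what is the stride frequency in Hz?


f = v / stride_length
f = 1.26 / 1.07
f = 1.1776


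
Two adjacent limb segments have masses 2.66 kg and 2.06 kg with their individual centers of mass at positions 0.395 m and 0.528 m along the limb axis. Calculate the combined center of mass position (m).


COM = (m1*x1 + m2*x2) / (m1 + m2)
COM = (2.66*0.395 + 2.06*0.528) / (2.66 + 2.06)
Numerator = 2.1384
Denominator = 4.7200
COM = 0.4530


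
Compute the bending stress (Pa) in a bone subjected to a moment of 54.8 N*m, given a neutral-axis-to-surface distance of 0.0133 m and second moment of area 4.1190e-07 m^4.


sigma = M * c / I
sigma = 54.8 * 0.0133 / 4.1190e-07
M * c = 0.7288
sigma = 1.7695e+06


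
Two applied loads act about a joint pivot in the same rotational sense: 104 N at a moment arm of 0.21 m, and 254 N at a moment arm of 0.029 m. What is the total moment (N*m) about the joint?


M = F1 * d1 + F2 * d2
M = 104 * 0.21 + 254 * 0.029
M = 21.8400 + 7.3660
M = 29.2060


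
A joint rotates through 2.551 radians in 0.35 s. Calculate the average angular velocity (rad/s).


omega = delta_theta / delta_t
omega = 2.551 / 0.35
omega = 7.2886


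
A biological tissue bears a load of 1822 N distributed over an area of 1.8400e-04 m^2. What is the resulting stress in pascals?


stress = F / A
stress = 1822 / 1.8400e-04
stress = 9.9022e+06


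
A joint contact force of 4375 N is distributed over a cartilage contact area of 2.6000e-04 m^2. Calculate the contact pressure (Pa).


P = F / A
P = 4375 / 2.6000e-04
P = 1.6827e+07


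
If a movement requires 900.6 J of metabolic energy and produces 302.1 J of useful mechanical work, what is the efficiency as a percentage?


eta = (W_mech / E_meta) * 100
eta = (302.1 / 900.6) * 100
ratio = 0.3354
eta = 33.5443


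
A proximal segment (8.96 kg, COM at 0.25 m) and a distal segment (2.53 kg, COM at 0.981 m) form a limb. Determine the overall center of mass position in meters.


COM = (m1*x1 + m2*x2) / (m1 + m2)
COM = (8.96*0.25 + 2.53*0.981) / (8.96 + 2.53)
Numerator = 4.7219
Denominator = 11.4900
COM = 0.4110


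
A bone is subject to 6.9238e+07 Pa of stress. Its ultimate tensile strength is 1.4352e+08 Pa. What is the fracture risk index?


FRI = applied / ultimate
FRI = 6.9238e+07 / 1.4352e+08
FRI = 0.4824


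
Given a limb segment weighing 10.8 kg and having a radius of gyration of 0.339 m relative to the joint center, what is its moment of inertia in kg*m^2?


I = m * k^2
I = 10.8 * 0.339^2
k^2 = 0.1149
I = 1.2411


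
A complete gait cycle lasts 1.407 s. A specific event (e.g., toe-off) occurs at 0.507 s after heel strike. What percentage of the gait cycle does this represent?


pct = (event_time / cycle_time) * 100
pct = (0.507 / 1.407) * 100
ratio = 0.3603
pct = 36.0341


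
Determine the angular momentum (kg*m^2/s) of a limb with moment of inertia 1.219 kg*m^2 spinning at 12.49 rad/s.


L = I * omega
L = 1.219 * 12.49
L = 15.2253


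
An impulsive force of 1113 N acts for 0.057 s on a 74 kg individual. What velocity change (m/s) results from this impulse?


J = F * dt = 1113 * 0.057 = 63.4410 N*s
delta_v = J / m
delta_v = 63.4410 / 74
delta_v = 0.8573


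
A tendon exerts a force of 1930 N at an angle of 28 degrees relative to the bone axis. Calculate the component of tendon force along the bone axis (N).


F_eff = F_tendon * cos(theta)
theta = 28 deg = 0.4887 rad
cos(theta) = 0.8829
F_eff = 1930 * 0.8829
F_eff = 1704.0889


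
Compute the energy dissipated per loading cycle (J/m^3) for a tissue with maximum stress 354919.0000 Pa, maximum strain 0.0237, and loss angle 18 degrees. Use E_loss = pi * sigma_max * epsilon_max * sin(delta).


E_loss = pi * sigma_max * epsilon_max * sin(delta)
delta = 18 deg = 0.3142 rad
sin(delta) = 0.3090
E_loss = pi * 354919.0000 * 0.0237 * 0.3090
E_loss = 8166.0086


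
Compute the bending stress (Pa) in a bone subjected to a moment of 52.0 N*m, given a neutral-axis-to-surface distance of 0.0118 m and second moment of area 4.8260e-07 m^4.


sigma = M * c / I
sigma = 52.0 * 0.0118 / 4.8260e-07
M * c = 0.6136
sigma = 1.2714e+06


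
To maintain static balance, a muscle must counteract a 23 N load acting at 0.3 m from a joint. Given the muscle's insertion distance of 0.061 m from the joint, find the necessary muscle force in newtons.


F_muscle = W * d_load / d_muscle
F_muscle = 23 * 0.3 / 0.061
Numerator = 6.9000
F_muscle = 113.1148


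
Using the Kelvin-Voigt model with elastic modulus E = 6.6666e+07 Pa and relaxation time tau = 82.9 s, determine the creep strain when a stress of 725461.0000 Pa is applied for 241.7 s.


epsilon(t) = (sigma/E) * (1 - exp(-t/tau))
sigma/E = 725461.0000 / 6.6666e+07 = 0.0109
exp(-t/tau) = exp(-241.7 / 82.9) = 0.0542
epsilon = 0.0109 * (1 - 0.0542)
epsilon = 0.0103


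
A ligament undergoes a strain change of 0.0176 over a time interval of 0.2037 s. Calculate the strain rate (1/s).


strain_rate = delta_strain / delta_t
strain_rate = 0.0176 / 0.2037
strain_rate = 0.0864


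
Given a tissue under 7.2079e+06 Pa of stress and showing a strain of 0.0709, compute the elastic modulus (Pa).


E = stress / strain
E = 7.2079e+06 / 0.0709
E = 1.0166e+08


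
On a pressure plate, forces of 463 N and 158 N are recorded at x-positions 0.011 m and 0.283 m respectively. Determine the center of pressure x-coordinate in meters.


COP_x = (F1*x1 + F2*x2) / (F1 + F2)
COP_x = (463*0.011 + 158*0.283) / (463 + 158)
Numerator = 49.8070
Denominator = 621
COP_x = 0.0802


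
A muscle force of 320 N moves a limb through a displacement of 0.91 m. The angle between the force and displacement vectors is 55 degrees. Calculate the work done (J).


W = F * d * cos(theta)
theta = 55 deg = 0.9599 rad
cos(theta) = 0.5736
W = 320 * 0.91 * 0.5736
W = 167.0255


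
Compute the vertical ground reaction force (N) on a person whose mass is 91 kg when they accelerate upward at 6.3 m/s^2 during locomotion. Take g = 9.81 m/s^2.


GRF = m * (g + a)
GRF = 91 * (9.81 + 6.3)
GRF = 91 * 16.1100
GRF = 1466.0100


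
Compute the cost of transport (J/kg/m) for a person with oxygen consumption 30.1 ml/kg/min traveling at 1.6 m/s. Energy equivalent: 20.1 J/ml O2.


Power per kg = VO2 * 20.1 / 60
Power per kg = 30.1 * 20.1 / 60 = 10.0835 W/kg
Cost = power_per_kg / speed
Cost = 10.0835 / 1.6
Cost = 6.3022


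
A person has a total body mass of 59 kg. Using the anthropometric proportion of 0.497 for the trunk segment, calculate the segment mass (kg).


m_segment = body_mass * fraction
m_segment = 59 * 0.497
m_segment = 29.3230


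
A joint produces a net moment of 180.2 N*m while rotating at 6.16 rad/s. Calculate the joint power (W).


P = M * omega
P = 180.2 * 6.16
P = 1110.0320


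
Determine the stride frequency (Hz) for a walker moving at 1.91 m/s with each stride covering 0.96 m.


f = v / stride_length
f = 1.91 / 0.96
f = 1.9896


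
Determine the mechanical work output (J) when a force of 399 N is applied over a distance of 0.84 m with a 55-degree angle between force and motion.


W = F * d * cos(theta)
theta = 55 deg = 0.9599 rad
cos(theta) = 0.5736
W = 399 * 0.84 * 0.5736
W = 192.2399


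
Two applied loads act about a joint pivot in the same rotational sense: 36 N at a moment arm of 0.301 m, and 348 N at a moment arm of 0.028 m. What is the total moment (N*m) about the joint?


M = F1 * d1 + F2 * d2
M = 36 * 0.301 + 348 * 0.028
M = 10.8360 + 9.7440
M = 20.5800


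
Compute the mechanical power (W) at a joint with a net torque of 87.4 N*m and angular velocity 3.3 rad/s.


P = M * omega
P = 87.4 * 3.3
P = 288.4200


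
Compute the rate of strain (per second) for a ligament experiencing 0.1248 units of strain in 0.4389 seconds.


strain_rate = delta_strain / delta_t
strain_rate = 0.1248 / 0.4389
strain_rate = 0.2843


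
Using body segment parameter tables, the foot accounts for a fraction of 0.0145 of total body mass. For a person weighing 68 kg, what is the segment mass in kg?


m_segment = body_mass * fraction
m_segment = 68 * 0.0145
m_segment = 0.9860


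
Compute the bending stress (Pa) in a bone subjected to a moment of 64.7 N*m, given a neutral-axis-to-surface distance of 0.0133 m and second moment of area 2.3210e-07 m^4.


sigma = M * c / I
sigma = 64.7 * 0.0133 / 2.3210e-07
M * c = 0.8605
sigma = 3.7075e+06


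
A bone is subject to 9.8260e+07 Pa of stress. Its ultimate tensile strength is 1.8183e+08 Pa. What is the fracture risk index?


FRI = applied / ultimate
FRI = 9.8260e+07 / 1.8183e+08
FRI = 0.5404


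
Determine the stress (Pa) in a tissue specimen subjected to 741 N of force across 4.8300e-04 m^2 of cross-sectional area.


stress = F / A
stress = 741 / 4.8300e-04
stress = 1.5342e+06


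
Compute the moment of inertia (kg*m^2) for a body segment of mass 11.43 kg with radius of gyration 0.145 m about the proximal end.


I = m * k^2
I = 11.43 * 0.145^2
k^2 = 0.0210
I = 0.2403


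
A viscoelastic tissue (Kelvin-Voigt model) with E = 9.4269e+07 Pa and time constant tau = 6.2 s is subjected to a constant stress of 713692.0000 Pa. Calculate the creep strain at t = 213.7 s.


epsilon(t) = (sigma/E) * (1 - exp(-t/tau))
sigma/E = 713692.0000 / 9.4269e+07 = 0.0076
exp(-t/tau) = exp(-213.7 / 6.2) = 1.0736e-15
epsilon = 0.0076 * (1 - 1.0736e-15)
epsilon = 0.0076


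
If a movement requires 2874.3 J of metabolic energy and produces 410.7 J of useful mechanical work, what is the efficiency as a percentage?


eta = (W_mech / E_meta) * 100
eta = (410.7 / 2874.3) * 100
ratio = 0.1429
eta = 14.2887


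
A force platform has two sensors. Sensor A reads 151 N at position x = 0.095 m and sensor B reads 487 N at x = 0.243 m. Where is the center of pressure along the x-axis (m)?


COP_x = (F1*x1 + F2*x2) / (F1 + F2)
COP_x = (151*0.095 + 487*0.243) / (151 + 487)
Numerator = 132.6860
Denominator = 638
COP_x = 0.2080


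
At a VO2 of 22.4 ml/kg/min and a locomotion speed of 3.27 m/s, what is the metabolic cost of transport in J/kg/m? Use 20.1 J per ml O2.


Power per kg = VO2 * 20.1 / 60
Power per kg = 22.4 * 20.1 / 60 = 7.5040 W/kg
Cost = power_per_kg / speed
Cost = 7.5040 / 3.27
Cost = 2.2948


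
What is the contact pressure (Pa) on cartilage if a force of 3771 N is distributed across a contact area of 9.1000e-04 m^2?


P = F / A
P = 3771 / 9.1000e-04
P = 4.1440e+06


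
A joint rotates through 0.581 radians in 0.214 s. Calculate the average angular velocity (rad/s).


omega = delta_theta / delta_t
omega = 0.581 / 0.214
omega = 2.7150


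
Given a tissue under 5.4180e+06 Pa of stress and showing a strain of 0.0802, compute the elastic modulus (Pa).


E = stress / strain
E = 5.4180e+06 / 0.0802
E = 6.7556e+07


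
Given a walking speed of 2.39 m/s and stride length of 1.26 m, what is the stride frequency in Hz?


f = v / stride_length
f = 2.39 / 1.26
f = 1.8968


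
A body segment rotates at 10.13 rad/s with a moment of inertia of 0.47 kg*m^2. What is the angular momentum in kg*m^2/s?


L = I * omega
L = 0.47 * 10.13
L = 4.7611


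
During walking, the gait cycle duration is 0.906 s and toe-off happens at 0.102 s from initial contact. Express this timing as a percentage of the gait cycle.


pct = (event_time / cycle_time) * 100
pct = (0.102 / 0.906) * 100
ratio = 0.1126
pct = 11.2583


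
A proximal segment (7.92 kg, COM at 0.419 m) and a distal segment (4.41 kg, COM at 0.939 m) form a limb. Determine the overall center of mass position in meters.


COM = (m1*x1 + m2*x2) / (m1 + m2)
COM = (7.92*0.419 + 4.41*0.939) / (7.92 + 4.41)
Numerator = 7.4595
Denominator = 12.3300
COM = 0.6050


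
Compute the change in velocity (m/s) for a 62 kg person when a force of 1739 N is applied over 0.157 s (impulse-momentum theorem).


J = F * dt = 1739 * 0.157 = 273.0230 N*s
delta_v = J / m
delta_v = 273.0230 / 62
delta_v = 4.4036


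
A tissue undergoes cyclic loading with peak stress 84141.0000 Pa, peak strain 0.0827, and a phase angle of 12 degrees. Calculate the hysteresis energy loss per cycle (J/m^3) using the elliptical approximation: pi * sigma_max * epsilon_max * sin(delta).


E_loss = pi * sigma_max * epsilon_max * sin(delta)
delta = 12 deg = 0.2094 rad
sin(delta) = 0.2079
E_loss = pi * 84141.0000 * 0.0827 * 0.2079
E_loss = 4545.0845


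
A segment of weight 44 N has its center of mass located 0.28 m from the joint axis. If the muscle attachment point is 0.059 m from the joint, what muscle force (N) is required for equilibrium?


F_muscle = W * d_load / d_muscle
F_muscle = 44 * 0.28 / 0.059
Numerator = 12.3200
F_muscle = 208.8136


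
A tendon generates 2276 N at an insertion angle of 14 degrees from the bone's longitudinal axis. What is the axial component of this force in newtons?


F_eff = F_tendon * cos(theta)
theta = 14 deg = 0.2443 rad
cos(theta) = 0.9703
F_eff = 2276 * 0.9703
F_eff = 2208.3931


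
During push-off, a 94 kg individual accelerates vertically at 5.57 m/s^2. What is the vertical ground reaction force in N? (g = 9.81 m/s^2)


GRF = m * (g + a)
GRF = 94 * (9.81 + 5.57)
GRF = 94 * 15.3800
GRF = 1445.7200


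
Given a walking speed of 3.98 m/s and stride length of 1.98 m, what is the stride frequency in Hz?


f = v / stride_length
f = 3.98 / 1.98
f = 2.0101


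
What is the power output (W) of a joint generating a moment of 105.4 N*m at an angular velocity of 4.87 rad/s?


P = M * omega
P = 105.4 * 4.87
P = 513.2980


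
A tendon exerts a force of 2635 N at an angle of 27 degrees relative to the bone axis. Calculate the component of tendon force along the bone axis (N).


F_eff = F_tendon * cos(theta)
theta = 27 deg = 0.4712 rad
cos(theta) = 0.8910
F_eff = 2635 * 0.8910
F_eff = 2347.8022


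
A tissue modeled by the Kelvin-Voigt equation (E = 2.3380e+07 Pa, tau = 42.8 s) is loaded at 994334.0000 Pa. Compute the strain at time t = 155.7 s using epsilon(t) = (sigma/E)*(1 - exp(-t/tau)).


epsilon(t) = (sigma/E) * (1 - exp(-t/tau))
sigma/E = 994334.0000 / 2.3380e+07 = 0.0425
exp(-t/tau) = exp(-155.7 / 42.8) = 0.0263
epsilon = 0.0425 * (1 - 0.0263)
epsilon = 0.0414


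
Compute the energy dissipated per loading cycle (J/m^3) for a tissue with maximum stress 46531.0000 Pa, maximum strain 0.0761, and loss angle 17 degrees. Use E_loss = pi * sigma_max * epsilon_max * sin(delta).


E_loss = pi * sigma_max * epsilon_max * sin(delta)
delta = 17 deg = 0.2967 rad
sin(delta) = 0.2924
E_loss = pi * 46531.0000 * 0.0761 * 0.2924
E_loss = 3252.4622


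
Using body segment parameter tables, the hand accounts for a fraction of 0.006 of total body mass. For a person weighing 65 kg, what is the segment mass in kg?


m_segment = body_mass * fraction
m_segment = 65 * 0.006
m_segment = 0.3900


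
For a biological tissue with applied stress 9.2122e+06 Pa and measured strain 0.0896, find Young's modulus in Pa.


E = stress / strain
E = 9.2122e+06 / 0.0896
E = 1.0281e+08


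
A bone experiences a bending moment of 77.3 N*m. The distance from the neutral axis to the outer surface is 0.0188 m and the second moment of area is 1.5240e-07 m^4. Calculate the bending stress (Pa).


sigma = M * c / I
sigma = 77.3 * 0.0188 / 1.5240e-07
M * c = 1.4532
sigma = 9.5357e+06


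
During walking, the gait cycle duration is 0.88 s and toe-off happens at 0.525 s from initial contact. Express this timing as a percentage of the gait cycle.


pct = (event_time / cycle_time) * 100
pct = (0.525 / 0.88) * 100
ratio = 0.5966
pct = 59.6591


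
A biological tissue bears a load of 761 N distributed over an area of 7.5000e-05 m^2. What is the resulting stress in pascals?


stress = F / A
stress = 761 / 7.5000e-05
stress = 1.0147e+07


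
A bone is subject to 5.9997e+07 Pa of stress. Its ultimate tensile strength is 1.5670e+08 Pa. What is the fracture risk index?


FRI = applied / ultimate
FRI = 5.9997e+07 / 1.5670e+08
FRI = 0.3829


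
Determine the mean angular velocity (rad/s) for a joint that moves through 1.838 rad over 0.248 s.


omega = delta_theta / delta_t
omega = 1.838 / 0.248
omega = 7.4113


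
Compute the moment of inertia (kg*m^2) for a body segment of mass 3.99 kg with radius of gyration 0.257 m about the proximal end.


I = m * k^2
I = 3.99 * 0.257^2
k^2 = 0.0660
I = 0.2635


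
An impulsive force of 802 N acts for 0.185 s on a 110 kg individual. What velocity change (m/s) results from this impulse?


J = F * dt = 802 * 0.185 = 148.3700 N*s
delta_v = J / m
delta_v = 148.3700 / 110
delta_v = 1.3488


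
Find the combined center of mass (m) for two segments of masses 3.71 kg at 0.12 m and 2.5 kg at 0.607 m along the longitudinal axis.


COM = (m1*x1 + m2*x2) / (m1 + m2)
COM = (3.71*0.12 + 2.5*0.607) / (3.71 + 2.5)
Numerator = 1.9627
Denominator = 6.2100
COM = 0.3161


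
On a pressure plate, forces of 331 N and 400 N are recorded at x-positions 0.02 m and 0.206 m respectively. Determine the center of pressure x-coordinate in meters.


COP_x = (F1*x1 + F2*x2) / (F1 + F2)
COP_x = (331*0.02 + 400*0.206) / (331 + 400)
Numerator = 89.0200
Denominator = 731
COP_x = 0.1218


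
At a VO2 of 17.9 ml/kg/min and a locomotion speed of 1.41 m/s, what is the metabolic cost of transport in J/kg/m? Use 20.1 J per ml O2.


Power per kg = VO2 * 20.1 / 60
Power per kg = 17.9 * 20.1 / 60 = 5.9965 W/kg
Cost = power_per_kg / speed
Cost = 5.9965 / 1.41
Cost = 4.2528


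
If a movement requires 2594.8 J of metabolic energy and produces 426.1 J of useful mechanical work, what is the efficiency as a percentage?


eta = (W_mech / E_meta) * 100
eta = (426.1 / 2594.8) * 100
ratio = 0.1642
eta = 16.4213


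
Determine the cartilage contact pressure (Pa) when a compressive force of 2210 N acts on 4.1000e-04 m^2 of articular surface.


P = F / A
P = 2210 / 4.1000e-04
P = 5.3902e+06


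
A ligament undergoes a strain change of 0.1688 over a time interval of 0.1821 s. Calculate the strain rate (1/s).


strain_rate = delta_strain / delta_t
strain_rate = 0.1688 / 0.1821
strain_rate = 0.9270


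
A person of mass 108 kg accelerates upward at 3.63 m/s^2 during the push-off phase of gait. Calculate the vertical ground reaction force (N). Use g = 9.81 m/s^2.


GRF = m * (g + a)
GRF = 108 * (9.81 + 3.63)
GRF = 108 * 13.4400
GRF = 1451.5200


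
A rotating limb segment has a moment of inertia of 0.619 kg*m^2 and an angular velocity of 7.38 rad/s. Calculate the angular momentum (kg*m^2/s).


L = I * omega
L = 0.619 * 7.38
L = 4.5682


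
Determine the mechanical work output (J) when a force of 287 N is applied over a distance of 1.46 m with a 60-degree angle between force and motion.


W = F * d * cos(theta)
theta = 60 deg = 1.0472 rad
cos(theta) = 0.5000
W = 287 * 1.46 * 0.5000
W = 209.5100


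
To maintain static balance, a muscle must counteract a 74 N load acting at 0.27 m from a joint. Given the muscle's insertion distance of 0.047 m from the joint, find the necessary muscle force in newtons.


F_muscle = W * d_load / d_muscle
F_muscle = 74 * 0.27 / 0.047
Numerator = 19.9800
F_muscle = 425.1064


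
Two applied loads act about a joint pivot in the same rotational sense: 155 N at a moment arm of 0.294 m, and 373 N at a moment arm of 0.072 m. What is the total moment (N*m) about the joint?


M = F1 * d1 + F2 * d2
M = 155 * 0.294 + 373 * 0.072
M = 45.5700 + 26.8560
M = 72.4260


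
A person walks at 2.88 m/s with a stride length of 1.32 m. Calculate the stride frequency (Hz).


f = v / stride_length
f = 2.88 / 1.32
f = 2.1818


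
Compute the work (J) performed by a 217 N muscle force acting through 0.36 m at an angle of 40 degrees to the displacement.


W = F * d * cos(theta)
theta = 40 deg = 0.6981 rad
cos(theta) = 0.7660
W = 217 * 0.36 * 0.7660
W = 59.8434


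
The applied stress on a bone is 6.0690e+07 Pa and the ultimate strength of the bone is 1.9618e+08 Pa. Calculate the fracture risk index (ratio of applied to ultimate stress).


FRI = applied / ultimate
FRI = 6.0690e+07 / 1.9618e+08
FRI = 0.3094


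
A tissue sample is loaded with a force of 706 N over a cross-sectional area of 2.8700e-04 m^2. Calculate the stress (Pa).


stress = F / A
stress = 706 / 2.8700e-04
stress = 2.4599e+06


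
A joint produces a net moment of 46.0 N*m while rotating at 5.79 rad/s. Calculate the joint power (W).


P = M * omega
P = 46.0 * 5.79
P = 266.3400


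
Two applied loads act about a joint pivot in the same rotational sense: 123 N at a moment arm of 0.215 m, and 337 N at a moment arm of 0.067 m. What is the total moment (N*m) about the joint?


M = F1 * d1 + F2 * d2
M = 123 * 0.215 + 337 * 0.067
M = 26.4450 + 22.5790
M = 49.0240


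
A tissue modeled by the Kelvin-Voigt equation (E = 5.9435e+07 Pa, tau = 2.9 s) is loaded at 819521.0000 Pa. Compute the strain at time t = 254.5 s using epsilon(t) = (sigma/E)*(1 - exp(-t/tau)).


epsilon(t) = (sigma/E) * (1 - exp(-t/tau))
sigma/E = 819521.0000 / 5.9435e+07 = 0.0138
exp(-t/tau) = exp(-254.5 / 2.9) = 7.7075e-39
epsilon = 0.0138 * (1 - 7.7075e-39)
epsilon = 0.0138


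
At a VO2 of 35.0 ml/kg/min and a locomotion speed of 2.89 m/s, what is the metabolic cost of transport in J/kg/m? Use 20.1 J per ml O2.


Power per kg = VO2 * 20.1 / 60
Power per kg = 35.0 * 20.1 / 60 = 11.7250 W/kg
Cost = power_per_kg / speed
Cost = 11.7250 / 2.89
Cost = 4.0571


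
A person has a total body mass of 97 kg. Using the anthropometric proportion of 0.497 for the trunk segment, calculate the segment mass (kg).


m_segment = body_mass * fraction
m_segment = 97 * 0.497
m_segment = 48.2090


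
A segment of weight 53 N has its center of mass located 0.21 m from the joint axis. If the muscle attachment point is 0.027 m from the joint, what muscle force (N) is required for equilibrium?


F_muscle = W * d_load / d_muscle
F_muscle = 53 * 0.21 / 0.027
Numerator = 11.1300
F_muscle = 412.2222
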